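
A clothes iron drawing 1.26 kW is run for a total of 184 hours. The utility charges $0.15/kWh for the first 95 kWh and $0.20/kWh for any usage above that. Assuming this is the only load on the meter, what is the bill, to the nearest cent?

$41.62

Energy = 1.26 kW × 184 h = 231.84 kWh
Tier 1 (0–95 kWh): 95 × $0.15 = $14.25
Above 95 kWh: 136.84 × $0.20 = $27.368
Bill = $41.62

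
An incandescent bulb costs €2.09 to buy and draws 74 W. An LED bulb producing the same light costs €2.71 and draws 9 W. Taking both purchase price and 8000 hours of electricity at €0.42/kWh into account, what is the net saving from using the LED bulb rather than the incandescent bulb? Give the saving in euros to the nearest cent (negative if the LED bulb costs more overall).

incandescent bulb: €2.09 + (74/1000) kW × 8000 h × €0.42 = €2.09 + €248.64 = €250.73
LED bulb: €2.71 + (9/1000) kW × 8000 h × €0.42 = €2.71 + €30.24 = €32.95
Saving = €250.73 − €32.95 = €217.78

€217.78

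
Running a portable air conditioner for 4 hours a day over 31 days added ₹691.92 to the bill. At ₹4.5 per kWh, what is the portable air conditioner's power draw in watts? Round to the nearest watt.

Energy = ₹691.92 ÷ ₹4.5/kWh = 153.76 kWh
Runtime = 4 h/day × 31 days = 124 h
Power = 153.76 kWh ÷ 124 h = 1.24 kW = 1240 W

1240 W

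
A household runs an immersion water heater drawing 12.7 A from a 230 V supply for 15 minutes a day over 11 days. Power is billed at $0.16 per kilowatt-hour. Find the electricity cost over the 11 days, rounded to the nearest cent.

$1.29

Power = 12.7 A × 230 V = 2921 W = 2.921 kW
Runtime = 15 min × 11 = 165 min = 2.75 h
Energy = 2.921 kW × 2.75 h = 8.03275 kWh
Cost = 8.03275 kWh × $0.16/kWh = $1.29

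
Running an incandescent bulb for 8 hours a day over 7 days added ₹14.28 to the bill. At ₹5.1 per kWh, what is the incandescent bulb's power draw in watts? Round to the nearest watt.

Energy = ₹14.28 ÷ ₹5.1/kWh = 2.8 kWh
Runtime = 8 h/day × 7 days = 56 h
Power = 2.8 kWh ÷ 56 h = 0.05 kW = 50 W

50 W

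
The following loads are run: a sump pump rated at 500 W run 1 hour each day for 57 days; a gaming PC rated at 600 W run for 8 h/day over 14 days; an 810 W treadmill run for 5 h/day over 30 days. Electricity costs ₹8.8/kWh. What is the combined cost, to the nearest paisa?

sump pump: Runtime = 1 h/day × 57 days = 57 h
sump pump: 0.5 kW × 57 h = 28.5 kWh
gaming PC: Runtime = 8 h/day × 14 days = 112 h
gaming PC: 0.6 kW × 112 h = 67.2 kWh
treadmill: Runtime = 5 h/day × 30 days = 150 h
treadmill: 0.81 kW × 150 h = 121.5 kWh
Total energy = 217.2 kWh
Cost = 217.2 × ₹8.8 = ₹1911.36

₹1911.36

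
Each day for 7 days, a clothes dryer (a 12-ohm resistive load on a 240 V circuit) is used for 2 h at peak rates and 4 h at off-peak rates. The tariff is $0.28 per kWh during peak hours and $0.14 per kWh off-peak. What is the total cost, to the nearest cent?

$37.63

Power = V²/R = 240²/12 = 4800 W = 4.8 kW
Peak energy = 4.8 kW × 2 h × 7 = 67.2 kWh
Off-peak energy = 4.8 kW × 4 h × 7 = 134.4 kWh
Cost = 67.2 × $0.28 + 134.4 × $0.14 = $18.816 + $18.816 = $37.63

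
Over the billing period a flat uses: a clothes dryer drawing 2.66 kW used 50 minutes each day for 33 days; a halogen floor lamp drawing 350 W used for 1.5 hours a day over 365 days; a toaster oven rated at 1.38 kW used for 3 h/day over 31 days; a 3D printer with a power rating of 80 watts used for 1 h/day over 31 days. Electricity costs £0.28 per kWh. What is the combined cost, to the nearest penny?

clothes dryer: Runtime = 50 min × 33 = 1650 min = 27.5 h
clothes dryer: 2.66 kW × 27.5 h = 73.15 kWh
halogen floor lamp: Runtime = 1.5 h/day × 365 days = 547.5 h
halogen floor lamp: 0.35 kW × 547.5 h = 191.625 kWh
toaster oven: Runtime = 3 h/day × 31 days = 93 h
toaster oven: 1.38 kW × 93 h = 128.34 kWh
3D printer: Runtime = 1 h/day × 31 days = 31 h
3D printer: 0.08 kW × 31 h = 2.48 kWh
Total energy = 395.595 kWh
Cost = 395.595 × £0.28 = £110.77

£110.77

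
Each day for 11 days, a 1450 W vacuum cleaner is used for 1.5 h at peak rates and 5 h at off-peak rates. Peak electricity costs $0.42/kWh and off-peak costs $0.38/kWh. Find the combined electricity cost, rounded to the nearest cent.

$40.35

Peak energy = 1.45 kW × 1.5 h × 11 = 23.925 kWh
Off-peak energy = 1.45 kW × 5 h × 11 = 79.75 kWh
Cost = 23.925 × $0.42 + 79.75 × $0.38 = $10.0485 + $30.305 = $40.35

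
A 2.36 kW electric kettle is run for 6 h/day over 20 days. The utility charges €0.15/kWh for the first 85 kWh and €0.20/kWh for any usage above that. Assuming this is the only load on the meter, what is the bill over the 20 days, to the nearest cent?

Runtime = 6 h/day × 20 days = 120 h
Energy = 2.36 kW × 120 h = 283.2 kWh
Tier 1 (0–85 kWh): 85 × €0.15 = €12.75
Above 85 kWh: 198.2 × €0.20 = €39.64
Bill = €52.39

€52.39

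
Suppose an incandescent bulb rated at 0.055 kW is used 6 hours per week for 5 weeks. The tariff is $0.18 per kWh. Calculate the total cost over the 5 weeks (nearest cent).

Runtime = 6 h/week × 5 weeks = 30 h
Energy = 0.055 kW × 30 h = 1.65 kWh
Cost = 1.65 kWh × $0.18/kWh = $0.30

$0.30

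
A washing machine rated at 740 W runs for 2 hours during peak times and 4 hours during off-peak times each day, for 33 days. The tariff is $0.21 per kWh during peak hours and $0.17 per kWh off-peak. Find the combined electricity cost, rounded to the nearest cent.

$26.86

Peak energy = 0.74 kW × 2 h × 33 = 48.84 kWh
Off-peak energy = 0.74 kW × 4 h × 33 = 97.68 kWh
Cost = 48.84 × $0.21 + 97.68 × $0.17 = $10.2564 + $16.6056 = $26.86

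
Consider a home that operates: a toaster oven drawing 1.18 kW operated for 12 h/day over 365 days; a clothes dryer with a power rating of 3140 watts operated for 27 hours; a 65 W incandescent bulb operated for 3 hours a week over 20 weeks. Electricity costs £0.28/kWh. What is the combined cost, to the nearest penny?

£1471.98

toaster oven: Runtime = 12 h/day × 365 days = 4380 h
toaster oven: 1.18 kW × 4380 h = 5168.4 kWh
clothes dryer: 3.14 kW × 27 h = 84.78 kWh
incandescent bulb: Runtime = 3 h/week × 20 weeks = 60 h
incandescent bulb: 0.065 kW × 60 h = 3.9 kWh
Total energy = 5257.08 kWh
Cost = 5257.08 × £0.28 = £1471.98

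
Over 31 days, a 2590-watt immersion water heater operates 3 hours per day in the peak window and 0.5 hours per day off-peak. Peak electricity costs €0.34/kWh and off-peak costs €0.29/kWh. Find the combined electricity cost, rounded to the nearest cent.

Peak energy = 2.59 kW × 3 h × 31 = 240.87 kWh
Off-peak energy = 2.59 kW × 0.5 h × 31 = 40.145 kWh
Cost = 240.87 × €0.34 + 40.145 × €0.29 = €81.8958 + €11.64205 = €93.54

€93.54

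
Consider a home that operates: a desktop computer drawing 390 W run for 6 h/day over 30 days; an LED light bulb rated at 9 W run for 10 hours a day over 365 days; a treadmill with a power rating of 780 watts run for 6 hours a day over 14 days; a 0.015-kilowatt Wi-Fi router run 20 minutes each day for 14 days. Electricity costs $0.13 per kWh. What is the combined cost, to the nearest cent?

$21.92

desktop computer: Runtime = 6 h/day × 30 days = 180 h
desktop computer: 0.39 kW × 180 h = 70.2 kWh
LED light bulb: Runtime = 10 h/day × 365 days = 3650 h
LED light bulb: 0.009 kW × 3650 h = 32.85 kWh
treadmill: Runtime = 6 h/day × 14 days = 84 h
treadmill: 0.78 kW × 84 h = 65.52 kWh
Wi-Fi router: Runtime = 20 min × 14 = 280 min = 4.666666… h
Wi-Fi router: 0.015 kW × 4.666666… h = 0.07 kWh
Total energy = 168.64 kWh
Cost = 168.64 × $0.13 = $21.92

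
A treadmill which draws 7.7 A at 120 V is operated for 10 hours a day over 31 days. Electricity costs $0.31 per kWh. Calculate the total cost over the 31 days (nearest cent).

Power = 7.7 A × 120 V = 924 W = 0.924 kW
Runtime = 10 h/day × 31 days = 310 h
Energy = 0.924 kW × 310 h = 286.44 kWh
Cost = 286.44 kWh × $0.31/kWh = $88.80

$88.80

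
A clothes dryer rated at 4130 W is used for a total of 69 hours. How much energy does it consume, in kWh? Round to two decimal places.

Energy = 4.13 kW × 69 h = 284.97 kWh

284.97 kWh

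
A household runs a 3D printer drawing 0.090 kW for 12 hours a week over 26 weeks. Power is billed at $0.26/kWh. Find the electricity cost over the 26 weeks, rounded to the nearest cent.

$7.30

Runtime = 12 h/week × 26 weeks = 312 h
Energy = 0.09 kW × 312 h = 28.08 kWh
Cost = 28.08 kWh × $0.26/kWh = $7.30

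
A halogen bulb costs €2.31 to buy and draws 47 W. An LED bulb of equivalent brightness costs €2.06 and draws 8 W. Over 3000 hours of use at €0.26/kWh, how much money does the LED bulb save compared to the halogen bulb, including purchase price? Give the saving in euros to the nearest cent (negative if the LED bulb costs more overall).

halogen bulb: €2.31 + (47/1000) kW × 3000 h × €0.26 = €2.31 + €36.66 = €38.97
LED bulb: €2.06 + (8/1000) kW × 3000 h × €0.26 = €2.06 + €6.24 = €8.3
Saving = €38.97 − €8.3 = €30.67

€30.67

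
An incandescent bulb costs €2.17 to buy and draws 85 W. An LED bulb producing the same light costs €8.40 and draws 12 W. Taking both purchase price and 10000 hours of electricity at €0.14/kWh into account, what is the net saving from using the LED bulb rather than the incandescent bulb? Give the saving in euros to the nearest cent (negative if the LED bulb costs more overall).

incandescent bulb: €2.17 + (85/1000) kW × 10000 h × €0.14 = €2.17 + €119 = €121.17
LED bulb: €8.40 + (12/1000) kW × 10000 h × €0.14 = €8.40 + €16.8 = €25.2
Saving = €121.17 − €25.2 = €95.97

€95.97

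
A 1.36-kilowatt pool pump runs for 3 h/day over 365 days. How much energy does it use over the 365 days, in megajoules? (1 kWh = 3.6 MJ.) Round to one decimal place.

Runtime = 3 h/day × 365 days = 1095 h
Energy = 1.36 kW × 1095 h = 1489.2 kWh
= 1489.2 × 3.6 MJ = 5361.1 MJ

5361.1 MJ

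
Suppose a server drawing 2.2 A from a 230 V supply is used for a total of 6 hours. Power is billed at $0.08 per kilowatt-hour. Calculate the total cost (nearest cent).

Power = 2.2 A × 230 V = 506 W = 0.506 kW
Energy = 0.506 kW × 6 h = 3.036 kWh
Cost = 3.036 kWh × $0.08/kWh = $0.24

$0.24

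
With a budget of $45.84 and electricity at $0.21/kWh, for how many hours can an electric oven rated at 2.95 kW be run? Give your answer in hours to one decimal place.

74.0 h

Energy available = $45.84 ÷ $0.21/kWh = 218.2857 kWh
Hours = 218.2857 kWh ÷ 2.95 kW = 74.0 h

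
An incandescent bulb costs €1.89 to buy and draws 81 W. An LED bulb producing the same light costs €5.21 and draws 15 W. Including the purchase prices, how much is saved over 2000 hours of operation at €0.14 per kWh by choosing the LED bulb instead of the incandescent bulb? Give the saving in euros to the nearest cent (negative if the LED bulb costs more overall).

€15.16

incandescent bulb: €1.89 + (81/1000) kW × 2000 h × €0.14 = €1.89 + €22.68 = €24.57
LED bulb: €5.21 + (15/1000) kW × 2000 h × €0.14 = €5.21 + €4.2 = €9.41
Saving = €24.57 − €9.41 = €15.16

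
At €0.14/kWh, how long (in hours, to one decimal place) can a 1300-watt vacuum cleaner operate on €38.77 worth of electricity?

Energy available = €38.77 ÷ €0.14/kWh = 276.9286 kWh
Hours = 276.9286 kWh ÷ 1.3 kW = 213.0 h

213.0 h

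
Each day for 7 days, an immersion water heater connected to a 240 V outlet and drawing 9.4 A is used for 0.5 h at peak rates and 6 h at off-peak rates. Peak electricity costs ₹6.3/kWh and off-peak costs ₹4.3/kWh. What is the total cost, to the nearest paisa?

Power = 9.4 A × 240 V = 2256 W = 2.256 kW
Peak energy = 2.256 kW × 0.5 h × 7 = 7.896 kWh
Off-peak energy = 2.256 kW × 6 h × 7 = 94.752 kWh
Cost = 7.896 × ₹6.3 + 94.752 × ₹4.3 = ₹49.7448 + ₹407.4336 = ₹457.18

₹457.18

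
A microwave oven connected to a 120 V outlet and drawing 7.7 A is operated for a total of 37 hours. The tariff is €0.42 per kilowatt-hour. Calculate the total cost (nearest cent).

Power = 7.7 A × 120 V = 924 W = 0.924 kW
Energy = 0.924 kW × 37 h = 34.188 kWh
Cost = 34.188 kWh × €0.42/kWh = €14.36

€14.36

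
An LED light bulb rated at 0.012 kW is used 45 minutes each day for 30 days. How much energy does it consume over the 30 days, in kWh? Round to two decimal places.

0.27 kWh

Runtime = 45 min × 30 = 1350 min = 22.5 h
Energy = 0.012 kW × 22.5 h = 0.27 kWh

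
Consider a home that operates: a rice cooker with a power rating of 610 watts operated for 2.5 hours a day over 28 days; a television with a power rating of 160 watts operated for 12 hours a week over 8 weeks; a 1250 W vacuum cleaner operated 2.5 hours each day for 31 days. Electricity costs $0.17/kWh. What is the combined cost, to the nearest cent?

$26.34

rice cooker: Runtime = 2.5 h/day × 28 days = 70 h
rice cooker: 0.61 kW × 70 h = 42.7 kWh
television: Runtime = 12 h/week × 8 weeks = 96 h
television: 0.16 kW × 96 h = 15.36 kWh
vacuum cleaner: Runtime = 2.5 h/day × 31 days = 77.5 h
vacuum cleaner: 1.25 kW × 77.5 h = 96.875 kWh
Total energy = 154.935 kWh
Cost = 154.935 × $0.17 = $26.34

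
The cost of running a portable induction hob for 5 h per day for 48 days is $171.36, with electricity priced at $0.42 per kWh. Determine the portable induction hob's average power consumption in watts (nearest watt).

1700 W

Energy = $171.36 ÷ $0.42/kWh = 408 kWh
Runtime = 5 h/day × 48 days = 240 h
Power = 408 kWh ÷ 240 h = 1.7 kW = 1700 W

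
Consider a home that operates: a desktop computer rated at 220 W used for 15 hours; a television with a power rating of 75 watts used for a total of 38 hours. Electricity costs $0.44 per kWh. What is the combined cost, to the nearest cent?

desktop computer: 0.22 kW × 15 h = 3.3 kWh
television: 0.075 kW × 38 h = 2.85 kWh
Total energy = 6.15 kWh
Cost = 6.15 × $0.44 = $2.71

$2.71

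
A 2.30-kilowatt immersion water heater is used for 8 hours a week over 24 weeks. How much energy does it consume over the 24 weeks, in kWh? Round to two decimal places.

441.60 kWh

Runtime = 8 h/week × 24 weeks = 192 h
Energy = 2.3 kW × 192 h = 441.6 kWh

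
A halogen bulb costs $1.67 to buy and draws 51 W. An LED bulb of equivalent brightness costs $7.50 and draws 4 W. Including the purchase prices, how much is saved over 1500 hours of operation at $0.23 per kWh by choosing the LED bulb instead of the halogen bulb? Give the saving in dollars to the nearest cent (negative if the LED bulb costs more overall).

$10.39

halogen bulb: $1.67 + (51/1000) kW × 1500 h × $0.23 = $1.67 + $17.595 = $19.265
LED bulb: $7.50 + (4/1000) kW × 1500 h × $0.23 = $7.50 + $1.38 = $8.88
Saving = $19.265 − $8.88 = $10.385 → $10.39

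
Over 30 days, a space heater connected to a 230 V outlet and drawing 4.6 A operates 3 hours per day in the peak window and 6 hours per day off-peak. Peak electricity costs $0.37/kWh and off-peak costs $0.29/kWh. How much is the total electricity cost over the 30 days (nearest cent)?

$90.46

Power = 4.6 A × 230 V = 1058 W = 1.058 kW
Peak energy = 1.058 kW × 3 h × 30 = 95.22 kWh
Off-peak energy = 1.058 kW × 6 h × 30 = 190.44 kWh
Cost = 95.22 × $0.37 + 190.44 × $0.29 = $35.2314 + $55.2276 = $90.46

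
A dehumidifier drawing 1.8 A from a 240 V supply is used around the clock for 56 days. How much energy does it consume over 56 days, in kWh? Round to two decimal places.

Power = 1.8 A × 240 V = 432 W = 0.432 kW
Runtime = 24 h × 56 = 1344 h
Energy = 0.432 kW × 1344 h = 580.608 kWh ≈ 580.61 kWh

580.61 kWh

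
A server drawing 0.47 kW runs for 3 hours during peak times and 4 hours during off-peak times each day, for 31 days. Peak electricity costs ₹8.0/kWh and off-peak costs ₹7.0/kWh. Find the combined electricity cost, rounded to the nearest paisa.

₹757.64

Peak energy = 0.47 kW × 3 h × 31 = 43.71 kWh
Off-peak energy = 0.47 kW × 4 h × 31 = 58.28 kWh
Cost = 43.71 × ₹8.0 + 58.28 × ₹7.0 = ₹349.68 + ₹407.96 = ₹757.64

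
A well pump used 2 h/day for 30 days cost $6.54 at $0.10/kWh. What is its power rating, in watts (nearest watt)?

Energy = $6.54 ÷ $0.10/kWh = 65.4 kWh
Runtime = 2 h/day × 30 days = 60 h
Power = 65.4 kWh ÷ 60 h = 1.09 kW = 1090 W

1090 W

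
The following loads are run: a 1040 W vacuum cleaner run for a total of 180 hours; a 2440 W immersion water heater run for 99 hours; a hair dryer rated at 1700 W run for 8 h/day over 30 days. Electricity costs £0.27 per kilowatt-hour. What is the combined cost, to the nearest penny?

vacuum cleaner: 1.04 kW × 180 h = 187.2 kWh
immersion water heater: 2.44 kW × 99 h = 241.56 kWh
hair dryer: Runtime = 8 h/day × 30 days = 240 h
hair dryer: 1.7 kW × 240 h = 408 kWh
Total energy = 836.76 kWh
Cost = 836.76 × £0.27 = £225.93

£225.93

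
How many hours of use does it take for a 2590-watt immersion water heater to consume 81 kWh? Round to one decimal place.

Hours = 81 kWh ÷ 2.59 kW = 31.3 h

31.3 h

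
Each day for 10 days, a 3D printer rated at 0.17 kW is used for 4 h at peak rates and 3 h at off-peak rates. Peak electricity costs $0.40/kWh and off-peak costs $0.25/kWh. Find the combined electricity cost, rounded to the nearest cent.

Peak energy = 0.17 kW × 4 h × 10 = 6.8 kWh
Off-peak energy = 0.17 kW × 3 h × 10 = 5.1 kWh
Cost = 6.8 × $0.40 + 5.1 × $0.25 = $2.72 + $1.275 = $4.00

$4.00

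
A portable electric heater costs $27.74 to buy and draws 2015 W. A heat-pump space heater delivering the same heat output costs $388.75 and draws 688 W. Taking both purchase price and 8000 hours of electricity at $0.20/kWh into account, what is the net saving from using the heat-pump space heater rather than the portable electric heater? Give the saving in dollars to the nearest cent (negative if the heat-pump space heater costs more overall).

$1762.19

portable electric heater: $27.74 + (2015/1000) kW × 8000 h × $0.20 = $27.74 + $3224 = $3251.74
heat-pump space heater: $388.75 + (688/1000) kW × 8000 h × $0.20 = $388.75 + $1100.8 = $1489.55
Saving = $3251.74 − $1489.55 = $1762.19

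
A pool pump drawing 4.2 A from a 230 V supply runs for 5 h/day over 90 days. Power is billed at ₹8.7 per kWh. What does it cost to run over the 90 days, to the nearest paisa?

₹3781.89

Power = 4.2 A × 230 V = 966 W = 0.966 kW
Runtime = 5 h/day × 90 days = 450 h
Energy = 0.966 kW × 450 h = 434.7 kWh
Cost = 434.7 kWh × ₹8.7/kWh = ₹3781.89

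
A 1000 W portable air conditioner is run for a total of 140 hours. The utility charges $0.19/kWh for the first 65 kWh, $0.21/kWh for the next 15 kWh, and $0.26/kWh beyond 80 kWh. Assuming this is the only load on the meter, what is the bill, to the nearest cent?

Energy = 1 kW × 140 h = 140 kWh
Tier 1 (0–65 kWh): 65 × $0.19 = $12.35
Tier 2 (65–80 kWh): 15 × $0.21 = $3.15
Above 80 kWh: 60 × $0.26 = $15.6
Bill = $31.10

$31.10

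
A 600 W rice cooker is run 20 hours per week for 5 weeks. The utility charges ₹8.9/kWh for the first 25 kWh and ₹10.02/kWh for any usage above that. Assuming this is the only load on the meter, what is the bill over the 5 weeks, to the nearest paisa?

₹573.20

Runtime = 20 h/week × 5 weeks = 100 h
Energy = 0.6 kW × 100 h = 60 kWh
Tier 1 (0–25 kWh): 25 × ₹8.9 = ₹222.5
Above 25 kWh: 35 × ₹10.02 = ₹350.7
Bill = ₹573.20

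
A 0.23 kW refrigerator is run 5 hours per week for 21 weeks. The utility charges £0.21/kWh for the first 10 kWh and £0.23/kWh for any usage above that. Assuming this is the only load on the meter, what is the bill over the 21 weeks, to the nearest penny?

£5.35

Runtime = 5 h/week × 21 weeks = 105 h
Energy = 0.23 kW × 105 h = 24.15 kWh
Tier 1 (0–10 kWh): 10 × £0.21 = £2.1
Above 10 kWh: 14.15 × £0.23 = £3.2545
Bill = £5.35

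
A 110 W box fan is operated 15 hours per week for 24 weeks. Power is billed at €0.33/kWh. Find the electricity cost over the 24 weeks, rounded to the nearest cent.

€13.07

Runtime = 15 h/week × 24 weeks = 360 h
Energy = 0.11 kW × 360 h = 39.6 kWh
Cost = 39.6 kWh × €0.33/kWh = €13.07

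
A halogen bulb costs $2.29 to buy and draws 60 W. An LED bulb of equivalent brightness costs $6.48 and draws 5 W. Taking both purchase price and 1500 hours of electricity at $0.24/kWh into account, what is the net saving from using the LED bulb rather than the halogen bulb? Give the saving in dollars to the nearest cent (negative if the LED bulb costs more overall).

halogen bulb: $2.29 + (60/1000) kW × 1500 h × $0.24 = $2.29 + $21.6 = $23.89
LED bulb: $6.48 + (5/1000) kW × 1500 h × $0.24 = $6.48 + $1.8 = $8.28
Saving = $23.89 − $8.28 = $15.61

$15.61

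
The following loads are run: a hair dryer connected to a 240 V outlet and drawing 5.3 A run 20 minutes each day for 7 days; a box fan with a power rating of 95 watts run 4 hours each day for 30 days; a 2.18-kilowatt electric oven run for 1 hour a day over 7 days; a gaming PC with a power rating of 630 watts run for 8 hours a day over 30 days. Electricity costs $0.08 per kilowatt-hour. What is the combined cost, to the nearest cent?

$14.47

hair dryer: Power = 5.3 A × 240 V = 1272 W = 1.272 kW
hair dryer: Runtime = 20 min × 7 = 140 min = 2.333333… h
hair dryer: 1.272 kW × 2.333333… h = 2.968 kWh
box fan: Runtime = 4 h/day × 30 days = 120 h
box fan: 0.095 kW × 120 h = 11.4 kWh
electric oven: Runtime = 1 h/day × 7 days = 7 h
electric oven: 2.18 kW × 7 h = 15.26 kWh
gaming PC: Runtime = 8 h/day × 30 days = 240 h
gaming PC: 0.63 kW × 240 h = 151.2 kWh
Total energy = 180.828 kWh
Cost = 180.828 × $0.08 = $14.47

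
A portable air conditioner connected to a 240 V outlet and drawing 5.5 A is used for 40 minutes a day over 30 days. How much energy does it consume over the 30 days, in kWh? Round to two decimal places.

Power = 5.5 A × 240 V = 1320 W = 1.32 kW
Runtime = 40 min × 30 = 1200 min = 20 h
Energy = 1.32 kW × 20 h = 26.4 kWh

26.40 kWh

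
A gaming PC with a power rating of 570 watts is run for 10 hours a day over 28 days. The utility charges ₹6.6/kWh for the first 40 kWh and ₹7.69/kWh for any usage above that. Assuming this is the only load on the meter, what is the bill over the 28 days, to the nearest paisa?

Runtime = 10 h/day × 28 days = 280 h
Energy = 0.57 kW × 280 h = 159.6 kWh
Tier 1 (0–40 kWh): 40 × ₹6.6 = ₹264
Above 40 kWh: 119.6 × ₹7.69 = ₹919.724
Bill = ₹1183.72

₹1183.72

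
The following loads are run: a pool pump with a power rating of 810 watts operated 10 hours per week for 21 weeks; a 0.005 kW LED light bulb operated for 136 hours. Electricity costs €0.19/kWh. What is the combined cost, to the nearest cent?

€32.45

pool pump: Runtime = 10 h/week × 21 weeks = 210 h
pool pump: 0.81 kW × 210 h = 170.1 kWh
LED light bulb: 0.005 kW × 136 h = 0.68 kWh
Total energy = 170.78 kWh
Cost = 170.78 × €0.19 = €32.45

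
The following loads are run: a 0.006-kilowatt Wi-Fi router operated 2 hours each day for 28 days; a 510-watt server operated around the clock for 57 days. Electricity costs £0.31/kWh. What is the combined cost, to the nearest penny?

£216.38

Wi-Fi router: Runtime = 2 h/day × 28 days = 56 h
Wi-Fi router: 0.006 kW × 56 h = 0.336 kWh
server: Runtime = 24 h × 57 = 1368 h
server: 0.51 kW × 1368 h = 697.68 kWh
Total energy = 698.016 kWh
Cost = 698.016 × £0.31 = £216.38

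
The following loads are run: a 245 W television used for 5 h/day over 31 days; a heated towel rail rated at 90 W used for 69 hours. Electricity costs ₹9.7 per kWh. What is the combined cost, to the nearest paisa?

₹428.59

television: Runtime = 5 h/day × 31 days = 155 h
television: 0.245 kW × 155 h = 37.975 kWh
heated towel rail: 0.09 kW × 69 h = 6.21 kWh
Total energy = 44.185 kWh
Cost = 44.185 × ₹9.7 = ₹428.59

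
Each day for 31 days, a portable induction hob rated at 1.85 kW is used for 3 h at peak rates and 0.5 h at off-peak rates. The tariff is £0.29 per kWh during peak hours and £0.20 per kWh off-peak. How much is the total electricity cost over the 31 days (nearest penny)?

£55.63

Peak energy = 1.85 kW × 3 h × 31 = 172.05 kWh
Off-peak energy = 1.85 kW × 0.5 h × 31 = 28.675 kWh
Cost = 172.05 × £0.29 + 28.675 × £0.20 = £49.8945 + £5.735 = £55.63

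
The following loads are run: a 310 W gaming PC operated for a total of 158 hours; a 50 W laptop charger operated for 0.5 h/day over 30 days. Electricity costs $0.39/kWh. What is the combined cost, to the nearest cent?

gaming PC: 0.31 kW × 158 h = 48.98 kWh
laptop charger: Runtime = 0.5 h/day × 30 days = 15 h
laptop charger: 0.05 kW × 15 h = 0.75 kWh
Total energy = 49.73 kWh
Cost = 49.73 × $0.39 = $19.39

$19.39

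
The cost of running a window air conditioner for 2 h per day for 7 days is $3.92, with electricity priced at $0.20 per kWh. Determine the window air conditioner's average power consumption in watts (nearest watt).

1400 W

Energy = $3.92 ÷ $0.20/kWh = 19.6 kWh
Runtime = 2 h/day × 7 days = 14 h
Power = 19.6 kWh ÷ 14 h = 1.4 kW = 1400 W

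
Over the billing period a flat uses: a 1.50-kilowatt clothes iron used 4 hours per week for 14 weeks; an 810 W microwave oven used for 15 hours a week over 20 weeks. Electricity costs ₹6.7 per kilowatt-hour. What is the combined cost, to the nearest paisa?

clothes iron: Runtime = 4 h/week × 14 weeks = 56 h
clothes iron: 1.5 kW × 56 h = 84 kWh
microwave oven: Runtime = 15 h/week × 20 weeks = 300 h
microwave oven: 0.81 kW × 300 h = 243 kWh
Total energy = 327 kWh
Cost = 327 × ₹6.7 = ₹2190.90

₹2190.90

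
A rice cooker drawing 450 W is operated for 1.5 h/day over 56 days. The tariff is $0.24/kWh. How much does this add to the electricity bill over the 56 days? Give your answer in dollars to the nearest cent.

$9.07

Runtime = 1.5 h/day × 56 days = 84 h
Energy = 0.45 kW × 84 h = 37.8 kWh
Cost = 37.8 kWh × $0.24/kWh = $9.07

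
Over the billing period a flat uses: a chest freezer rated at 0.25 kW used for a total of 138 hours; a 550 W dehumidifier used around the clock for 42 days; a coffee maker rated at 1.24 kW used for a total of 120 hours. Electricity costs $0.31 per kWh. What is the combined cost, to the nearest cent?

chest freezer: 0.25 kW × 138 h = 34.5 kWh
dehumidifier: Runtime = 24 h × 42 = 1008 h
dehumidifier: 0.55 kW × 1008 h = 554.4 kWh
coffee maker: 1.24 kW × 120 h = 148.8 kWh
Total energy = 737.7 kWh
Cost = 737.7 × $0.31 = $228.69

$228.69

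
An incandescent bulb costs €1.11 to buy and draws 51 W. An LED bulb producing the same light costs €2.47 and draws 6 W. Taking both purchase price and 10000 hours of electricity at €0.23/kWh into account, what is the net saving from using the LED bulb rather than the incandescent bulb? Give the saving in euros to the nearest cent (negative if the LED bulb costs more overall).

€102.14

incandescent bulb: €1.11 + (51/1000) kW × 10000 h × €0.23 = €1.11 + €117.3 = €118.41
LED bulb: €2.47 + (6/1000) kW × 10000 h × €0.23 = €2.47 + €13.8 = €16.27
Saving = €118.41 − €16.27 = €102.14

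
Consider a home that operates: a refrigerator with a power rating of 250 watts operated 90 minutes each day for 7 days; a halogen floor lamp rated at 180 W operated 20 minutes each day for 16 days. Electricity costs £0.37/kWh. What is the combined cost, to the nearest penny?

£1.33

refrigerator: Runtime = 90 min × 7 = 630 min = 10.5 h
refrigerator: 0.25 kW × 10.5 h = 2.625 kWh
halogen floor lamp: Runtime = 20 min × 16 = 320 min = 5.333333… h
halogen floor lamp: 0.18 kW × 5.333333… h = 0.96 kWh
Total energy = 3.585 kWh
Cost = 3.585 × £0.37 = £1.33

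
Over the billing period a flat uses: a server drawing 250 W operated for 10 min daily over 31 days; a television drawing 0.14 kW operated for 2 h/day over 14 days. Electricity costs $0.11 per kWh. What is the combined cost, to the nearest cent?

$0.57

server: Runtime = 10 min × 31 = 310 min = 5.166666… h
server: 0.25 kW × 5.166666… h = 1.291666… kWh
television: Runtime = 2 h/day × 14 days = 28 h
television: 0.14 kW × 28 h = 3.92 kWh
Total energy = 5.211666… kWh
Cost = 5.211666… × $0.11 = $0.57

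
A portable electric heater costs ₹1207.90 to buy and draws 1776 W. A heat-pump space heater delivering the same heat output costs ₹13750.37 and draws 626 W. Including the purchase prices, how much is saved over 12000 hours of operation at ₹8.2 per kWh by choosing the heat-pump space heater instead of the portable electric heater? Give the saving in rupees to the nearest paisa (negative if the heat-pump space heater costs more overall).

₹100617.53

portable electric heater: ₹1207.90 + (1776/1000) kW × 12000 h × ₹8.2 = ₹1207.90 + ₹174758.4 = ₹175966.3
heat-pump space heater: ₹13750.37 + (626/1000) kW × 12000 h × ₹8.2 = ₹13750.37 + ₹61598.4 = ₹75348.77
Saving = ₹175966.3 − ₹75348.77 = ₹100617.53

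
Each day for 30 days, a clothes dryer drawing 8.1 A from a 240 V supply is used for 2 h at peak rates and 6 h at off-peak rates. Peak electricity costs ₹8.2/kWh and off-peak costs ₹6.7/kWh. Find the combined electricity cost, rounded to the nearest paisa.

₹3300.91

Power = 8.1 A × 240 V = 1944 W = 1.944 kW
Peak energy = 1.944 kW × 2 h × 30 = 116.64 kWh
Off-peak energy = 1.944 kW × 6 h × 30 = 349.92 kWh
Cost = 116.64 × ₹8.2 + 349.92 × ₹6.7 = ₹956.448 + ₹2344.464 = ₹3300.91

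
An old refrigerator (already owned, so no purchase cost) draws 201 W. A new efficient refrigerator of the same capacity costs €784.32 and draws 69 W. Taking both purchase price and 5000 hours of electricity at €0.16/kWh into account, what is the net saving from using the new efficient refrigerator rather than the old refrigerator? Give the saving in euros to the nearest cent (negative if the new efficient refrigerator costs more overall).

old refrigerator: €0.00 + (201/1000) kW × 5000 h × €0.16 = €0.00 + €160.8 = €160.8
new efficient refrigerator: €784.32 + (69/1000) kW × 5000 h × €0.16 = €784.32 + €55.2 = €839.52
Saving = €160.8 − €839.52 = −€678.72

-€678.72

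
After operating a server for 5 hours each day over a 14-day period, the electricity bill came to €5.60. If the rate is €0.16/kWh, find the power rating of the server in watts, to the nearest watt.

Energy = €5.60 ÷ €0.16/kWh = 35 kWh
Runtime = 5 h/day × 14 days = 70 h
Power = 35 kWh ÷ 70 h = 0.5 kW = 500 W

500 W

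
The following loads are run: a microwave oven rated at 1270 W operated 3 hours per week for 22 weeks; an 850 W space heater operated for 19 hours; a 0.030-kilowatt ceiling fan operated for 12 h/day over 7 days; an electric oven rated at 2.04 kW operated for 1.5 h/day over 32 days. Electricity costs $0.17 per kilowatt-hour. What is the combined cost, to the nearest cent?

$34.07

microwave oven: Runtime = 3 h/week × 22 weeks = 66 h
microwave oven: 1.27 kW × 66 h = 83.82 kWh
space heater: 0.85 kW × 19 h = 16.15 kWh
ceiling fan: Runtime = 12 h/day × 7 days = 84 h
ceiling fan: 0.03 kW × 84 h = 2.52 kWh
electric oven: Runtime = 1.5 h/day × 32 days = 48 h
electric oven: 2.04 kW × 48 h = 97.92 kWh
Total energy = 200.41 kWh
Cost = 200.41 × $0.17 = $34.07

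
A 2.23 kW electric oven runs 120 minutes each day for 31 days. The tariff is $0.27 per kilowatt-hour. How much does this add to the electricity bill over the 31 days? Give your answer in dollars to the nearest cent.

$37.33

Runtime = 120 min × 31 = 3720 min = 62 h
Energy = 2.23 kW × 62 h = 138.26 kWh
Cost = 138.26 kWh × $0.27/kWh = $37.33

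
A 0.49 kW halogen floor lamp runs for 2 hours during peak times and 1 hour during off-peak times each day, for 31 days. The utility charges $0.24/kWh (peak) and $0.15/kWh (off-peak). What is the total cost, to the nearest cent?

Peak energy = 0.49 kW × 2 h × 31 = 30.38 kWh
Off-peak energy = 0.49 kW × 1 h × 31 = 15.19 kWh
Cost = 30.38 × $0.24 + 15.19 × $0.15 = $7.2912 + $2.2785 = $9.57

$9.57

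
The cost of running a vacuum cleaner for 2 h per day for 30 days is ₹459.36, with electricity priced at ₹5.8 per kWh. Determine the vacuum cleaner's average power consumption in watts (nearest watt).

1320 W

Energy = ₹459.36 ÷ ₹5.8/kWh = 79.2 kWh
Runtime = 2 h/day × 30 days = 60 h
Power = 79.2 kWh ÷ 60 h = 1.32 kW = 1320 W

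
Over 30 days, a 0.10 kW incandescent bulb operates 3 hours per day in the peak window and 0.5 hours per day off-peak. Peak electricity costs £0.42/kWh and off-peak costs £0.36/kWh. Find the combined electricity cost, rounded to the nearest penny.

Peak energy = 0.1 kW × 3 h × 30 = 9 kWh
Off-peak energy = 0.1 kW × 0.5 h × 30 = 1.5 kWh
Cost = 9 × £0.42 + 1.5 × £0.36 = £3.78 + £0.54 = £4.32

£4.32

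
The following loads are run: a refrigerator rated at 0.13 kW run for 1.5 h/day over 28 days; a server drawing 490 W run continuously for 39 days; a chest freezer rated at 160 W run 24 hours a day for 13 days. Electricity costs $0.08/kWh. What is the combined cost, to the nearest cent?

$41.12

refrigerator: Runtime = 1.5 h/day × 28 days = 42 h
refrigerator: 0.13 kW × 42 h = 5.46 kWh
server: Runtime = 24 h × 39 = 936 h
server: 0.49 kW × 936 h = 458.64 kWh
chest freezer: Runtime = 24 h × 13 = 312 h
chest freezer: 0.16 kW × 312 h = 49.92 kWh
Total energy = 514.02 kWh
Cost = 514.02 × $0.08 = $41.12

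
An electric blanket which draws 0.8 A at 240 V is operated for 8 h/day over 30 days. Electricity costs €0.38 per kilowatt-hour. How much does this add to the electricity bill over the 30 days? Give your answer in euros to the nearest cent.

€17.51

Power = 0.8 A × 240 V = 192 W = 0.192 kW
Runtime = 8 h/day × 30 days = 240 h
Energy = 0.192 kW × 240 h = 46.08 kWh
Cost = 46.08 kWh × €0.38/kWh = €17.51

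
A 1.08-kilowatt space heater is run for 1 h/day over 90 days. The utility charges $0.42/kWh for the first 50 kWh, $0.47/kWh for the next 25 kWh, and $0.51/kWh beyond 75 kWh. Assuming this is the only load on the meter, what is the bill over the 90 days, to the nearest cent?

Runtime = 1 h/day × 90 days = 90 h
Energy = 1.08 kW × 90 h = 97.2 kWh
Tier 1 (0–50 kWh): 50 × $0.42 = $21
Tier 2 (50–75 kWh): 25 × $0.47 = $11.75
Above 75 kWh: 22.2 × $0.51 = $11.322
Bill = $44.07

$44.07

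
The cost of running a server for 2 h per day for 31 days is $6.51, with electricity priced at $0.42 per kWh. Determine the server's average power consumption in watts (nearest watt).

250 W

Energy = $6.51 ÷ $0.42/kWh = 15.5 kWh
Runtime = 2 h/day × 31 days = 62 h
Power = 15.5 kWh ÷ 62 h = 0.25 kW = 250 W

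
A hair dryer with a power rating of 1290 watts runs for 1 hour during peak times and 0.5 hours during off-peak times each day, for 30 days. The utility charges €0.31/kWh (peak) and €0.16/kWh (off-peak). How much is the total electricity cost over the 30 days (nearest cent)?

€15.09

Peak energy = 1.29 kW × 1 h × 30 = 38.7 kWh
Off-peak energy = 1.29 kW × 0.5 h × 30 = 19.35 kWh
Cost = 38.7 × €0.31 + 19.35 × €0.16 = €11.997 + €3.096 = €15.09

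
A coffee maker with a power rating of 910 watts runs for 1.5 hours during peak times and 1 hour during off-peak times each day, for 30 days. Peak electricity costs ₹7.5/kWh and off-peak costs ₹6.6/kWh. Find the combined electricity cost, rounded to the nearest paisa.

Peak energy = 0.91 kW × 1.5 h × 30 = 40.95 kWh
Off-peak energy = 0.91 kW × 1 h × 30 = 27.3 kWh
Cost = 40.95 × ₹7.5 + 27.3 × ₹6.6 = ₹307.125 + ₹180.18 = ₹487.31

₹487.31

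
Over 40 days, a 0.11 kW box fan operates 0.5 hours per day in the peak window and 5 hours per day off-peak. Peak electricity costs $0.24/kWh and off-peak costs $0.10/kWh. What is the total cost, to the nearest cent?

$2.73

Peak energy = 0.11 kW × 0.5 h × 40 = 2.2 kWh
Off-peak energy = 0.11 kW × 5 h × 40 = 22 kWh
Cost = 2.2 × $0.24 + 22 × $0.10 = $0.528 + $2.2 = $2.73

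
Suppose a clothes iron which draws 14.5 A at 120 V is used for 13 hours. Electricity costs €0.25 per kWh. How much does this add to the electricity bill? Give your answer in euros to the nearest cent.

€5.66

Power = 14.5 A × 120 V = 1740 W = 1.74 kW
Energy = 1.74 kW × 13 h = 22.62 kWh
Cost = 22.62 kWh × €0.25/kWh = €5.66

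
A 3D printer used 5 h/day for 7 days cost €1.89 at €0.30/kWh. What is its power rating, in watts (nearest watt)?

Energy = €1.89 ÷ €0.30/kWh = 6.3 kWh
Runtime = 5 h/day × 7 days = 35 h
Power = 6.3 kWh ÷ 35 h = 0.18 kW = 180 W

180 W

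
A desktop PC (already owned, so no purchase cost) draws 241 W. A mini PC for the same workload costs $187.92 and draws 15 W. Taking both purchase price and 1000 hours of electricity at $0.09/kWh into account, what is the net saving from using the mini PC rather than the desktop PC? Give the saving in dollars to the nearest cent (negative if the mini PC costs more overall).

desktop PC: $0.00 + (241/1000) kW × 1000 h × $0.09 = $0.00 + $21.69 = $21.69
mini PC: $187.92 + (15/1000) kW × 1000 h × $0.09 = $187.92 + $1.35 = $189.27
Saving = $21.69 − $189.27 = −$167.58

-$167.58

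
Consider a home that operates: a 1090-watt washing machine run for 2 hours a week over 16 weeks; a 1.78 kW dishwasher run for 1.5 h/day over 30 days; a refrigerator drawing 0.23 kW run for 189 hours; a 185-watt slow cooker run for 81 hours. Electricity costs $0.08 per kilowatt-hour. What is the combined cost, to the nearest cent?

$13.87

washing machine: Runtime = 2 h/week × 16 weeks = 32 h
washing machine: 1.09 kW × 32 h = 34.88 kWh
dishwasher: Runtime = 1.5 h/day × 30 days = 45 h
dishwasher: 1.78 kW × 45 h = 80.1 kWh
refrigerator: 0.23 kW × 189 h = 43.47 kWh
slow cooker: 0.185 kW × 81 h = 14.985 kWh
Total energy = 173.435 kWh
Cost = 173.435 × $0.08 = $13.87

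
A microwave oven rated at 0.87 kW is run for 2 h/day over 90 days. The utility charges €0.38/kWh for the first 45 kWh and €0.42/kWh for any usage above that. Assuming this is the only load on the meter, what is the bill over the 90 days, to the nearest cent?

€63.97

Runtime = 2 h/day × 90 days = 180 h
Energy = 0.87 kW × 180 h = 156.6 kWh
Tier 1 (0–45 kWh): 45 × €0.38 = €17.1
Above 45 kWh: 111.6 × €0.42 = €46.872
Bill = €63.97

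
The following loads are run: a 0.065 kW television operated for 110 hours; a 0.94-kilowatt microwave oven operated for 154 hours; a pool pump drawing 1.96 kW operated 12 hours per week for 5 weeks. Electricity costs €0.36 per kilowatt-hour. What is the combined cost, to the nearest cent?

€97.02

television: 0.065 kW × 110 h = 7.15 kWh
microwave oven: 0.94 kW × 154 h = 144.76 kWh
pool pump: Runtime = 12 h/week × 5 weeks = 60 h
pool pump: 1.96 kW × 60 h = 117.6 kWh
Total energy = 269.51 kWh
Cost = 269.51 × €0.36 = €97.02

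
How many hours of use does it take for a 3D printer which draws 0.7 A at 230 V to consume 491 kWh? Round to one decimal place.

3049.7 h

Power = 0.7 A × 230 V = 161 W = 0.161 kW
Hours = 491 kWh ÷ 0.161 kW = 3049.7 h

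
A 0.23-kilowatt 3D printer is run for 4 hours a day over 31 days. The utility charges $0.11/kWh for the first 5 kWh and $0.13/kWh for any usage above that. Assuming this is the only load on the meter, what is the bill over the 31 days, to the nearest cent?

Runtime = 4 h/day × 31 days = 124 h
Energy = 0.23 kW × 124 h = 28.52 kWh
Tier 1 (0–5 kWh): 5 × $0.11 = $0.55
Above 5 kWh: 23.52 × $0.13 = $3.0576
Bill = $3.61

$3.61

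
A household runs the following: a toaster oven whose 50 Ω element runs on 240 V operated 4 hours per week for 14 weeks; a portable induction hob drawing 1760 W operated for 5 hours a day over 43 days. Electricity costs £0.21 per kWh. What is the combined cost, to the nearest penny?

toaster oven: Power = V²/R = 240²/50 = 1152 W = 1.152 kW
toaster oven: Runtime = 4 h/week × 14 weeks = 56 h
toaster oven: 1.152 kW × 56 h = 64.512 kWh
portable induction hob: Runtime = 5 h/day × 43 days = 215 h
portable induction hob: 1.76 kW × 215 h = 378.4 kWh
Total energy = 442.912 kWh
Cost = 442.912 × £0.21 = £93.01

£93.01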